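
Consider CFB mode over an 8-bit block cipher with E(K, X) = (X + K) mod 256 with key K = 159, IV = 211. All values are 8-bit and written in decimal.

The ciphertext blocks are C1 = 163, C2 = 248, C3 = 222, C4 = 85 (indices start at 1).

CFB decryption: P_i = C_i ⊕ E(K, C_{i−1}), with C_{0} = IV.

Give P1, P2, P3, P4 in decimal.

P1: E(K, 211) = 114; 163 ⊕ 114 = 209.
P2: E(K, 163) = 66; 248 ⊕ 66 = 186.
P3: E(K, 248) = 151; 222 ⊕ 151 = 73.
P4: E(K, 222) = 125; 85 ⊕ 125 = 40.

P1 = 209, P2 = 186, P3 = 73, P4 = 40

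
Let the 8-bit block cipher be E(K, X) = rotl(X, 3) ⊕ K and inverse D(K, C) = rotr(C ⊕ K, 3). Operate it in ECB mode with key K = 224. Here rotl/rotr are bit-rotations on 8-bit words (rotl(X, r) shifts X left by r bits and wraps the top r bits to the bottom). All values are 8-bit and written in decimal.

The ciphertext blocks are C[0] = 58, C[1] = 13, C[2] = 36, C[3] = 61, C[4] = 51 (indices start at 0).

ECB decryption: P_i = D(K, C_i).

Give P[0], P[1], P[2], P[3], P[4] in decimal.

P[0]: D(K, 58) = 91.
P[1]: D(K, 13) = 189.
P[2]: D(K, 36) = 152.
P[3]: D(K, 61) = 187.
P[4]: D(K, 51) = 122.

P[0] = 91, P[1] = 189, P[2] = 152, P[3] = 187, P[4] = 122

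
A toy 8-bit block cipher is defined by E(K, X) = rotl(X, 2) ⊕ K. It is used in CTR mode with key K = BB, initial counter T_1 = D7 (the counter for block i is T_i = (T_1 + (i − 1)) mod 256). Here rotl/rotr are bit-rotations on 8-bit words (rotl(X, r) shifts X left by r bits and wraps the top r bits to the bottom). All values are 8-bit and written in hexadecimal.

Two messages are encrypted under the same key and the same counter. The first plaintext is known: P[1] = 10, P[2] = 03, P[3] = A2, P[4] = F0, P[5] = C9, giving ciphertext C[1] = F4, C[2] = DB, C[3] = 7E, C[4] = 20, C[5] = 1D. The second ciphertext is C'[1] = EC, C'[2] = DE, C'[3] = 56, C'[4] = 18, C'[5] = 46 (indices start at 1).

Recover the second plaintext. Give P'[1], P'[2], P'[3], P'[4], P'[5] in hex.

In CTR with a reused counter, both messages share the same keystream S_i, so C_i ⊕ C'_i = P_i ⊕ P'_i and thus P'_i = P_i ⊕ C_i ⊕ C'_i.
P'[1]: 10 ⊕ F4 ⊕ EC = 08.
P'[2]: 03 ⊕ DB ⊕ DE = 06.
P'[3]: A2 ⊕ 7E ⊕ 56 = 8A.
P'[4]: F0 ⊕ 20 ⊕ 18 = C8.
P'[5]: C9 ⊕ 1D ⊕ 46 = 92.

P'[1] = 08, P'[2] = 06, P'[3] = 8A, P'[4] = C8, P'[5] = 92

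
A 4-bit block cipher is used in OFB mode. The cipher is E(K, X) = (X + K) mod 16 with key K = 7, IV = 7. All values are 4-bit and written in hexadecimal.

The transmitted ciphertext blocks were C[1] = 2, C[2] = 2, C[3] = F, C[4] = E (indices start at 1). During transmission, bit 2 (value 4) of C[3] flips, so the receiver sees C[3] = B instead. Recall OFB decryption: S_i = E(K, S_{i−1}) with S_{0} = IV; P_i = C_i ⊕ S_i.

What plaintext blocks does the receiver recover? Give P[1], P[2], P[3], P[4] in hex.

Only C[3] changed, to B. In OFB, a change in C_i flips the same bit in P_i only; the keystream is unaffected. Decrypting the received ciphertext:
P[1]: S = E(K, 7) = E; 2 ⊕ E = C.
P[2]: S = E(K, E) = 5; 2 ⊕ 5 = 7.
P[3]: S = E(K, 5) = C; B ⊕ C = 7.
P[4]: S = E(K, C) = 3; E ⊕ 3 = D.
Blocks that differ from the original plaintext: P[3].

P[1] = C, P[2] = 7, P[3] = 7, P[4] = D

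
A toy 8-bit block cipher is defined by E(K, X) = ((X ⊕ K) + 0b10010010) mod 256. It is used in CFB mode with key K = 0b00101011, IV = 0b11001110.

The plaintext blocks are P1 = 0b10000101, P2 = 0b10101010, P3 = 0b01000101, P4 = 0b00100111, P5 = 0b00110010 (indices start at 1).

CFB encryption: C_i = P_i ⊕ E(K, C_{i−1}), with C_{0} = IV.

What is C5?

C1: E(K, 0b11001110) = 0b01110111; 0b10000101 ⊕ 0b01110111 = 0b11110010.
C2: E(K, 0b11110010) = 0b01101011; 0b10101010 ⊕ 0b01101011 = 0b11000001.
C3: E(K, 0b11000001) = 0b01111100; 0b01000101 ⊕ 0b01111100 = 0b00111001.
C4: E(K, 0b00111001) = 0b10100100; 0b00100111 ⊕ 0b10100100 = 0b10000011.
C5: E(K, 0b10000011) = 0b00111010; 0b00110010 ⊕ 0b00111010 = 0b00001000.

C5 = 0b00001000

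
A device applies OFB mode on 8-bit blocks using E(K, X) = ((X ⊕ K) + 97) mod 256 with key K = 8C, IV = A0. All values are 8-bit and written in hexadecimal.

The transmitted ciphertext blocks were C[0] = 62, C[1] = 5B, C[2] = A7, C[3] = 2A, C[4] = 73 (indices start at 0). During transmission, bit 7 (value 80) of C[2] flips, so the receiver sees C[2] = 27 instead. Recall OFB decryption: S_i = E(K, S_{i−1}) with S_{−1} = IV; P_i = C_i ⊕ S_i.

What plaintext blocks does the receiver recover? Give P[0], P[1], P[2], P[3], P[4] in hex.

P[0] = A1, P[1] = BD, P[2] = 26, P[3] = 0E, P[4] = 4C

Only C[2] changed, to 27. In OFB, a change in C_i flips the same bit in P_i only; the keystream is unaffected. Decrypting the received ciphertext:
P[0]: S = E(K, A0) = C3; 62 ⊕ C3 = A1.
P[1]: S = E(K, C3) = E6; 5B ⊕ E6 = BD.
P[2]: S = E(K, E6) = 01; 27 ⊕ 01 = 26.
P[3]: S = E(K, 01) = 24; 2A ⊕ 24 = 0E.
P[4]: S = E(K, 24) = 3F; 73 ⊕ 3F = 4C.
Blocks that differ from the original plaintext: P[2].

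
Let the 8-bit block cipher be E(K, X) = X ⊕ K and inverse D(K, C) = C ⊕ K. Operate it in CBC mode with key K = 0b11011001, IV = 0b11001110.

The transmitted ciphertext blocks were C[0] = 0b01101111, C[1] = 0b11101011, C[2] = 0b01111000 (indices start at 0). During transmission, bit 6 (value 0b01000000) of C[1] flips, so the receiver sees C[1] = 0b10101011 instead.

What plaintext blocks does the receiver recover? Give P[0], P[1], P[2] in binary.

P[0] = 0b01111000, P[1] = 0b00011101, P[2] = 0b00001010

CBC decryption: P_i = D(K, C_i) ⊕ C_{i−1}, with C_{−1} = IV.
Only C[1] changed, to 0b10101011. In CBC, a change in C_i garbles P_i and flips the same bit in P_{i+1}. Decrypting the received ciphertext:
P[0]: D(K, 0b01101111) = 0b10110110; 0b10110110 ⊕ 0b11001110 = 0b01111000.
P[1]: D(K, 0b10101011) = 0b01110010; 0b01110010 ⊕ 0b01101111 = 0b00011101.
P[2]: D(K, 0b01111000) = 0b10100001; 0b10100001 ⊕ 0b10101011 = 0b00001010.
Blocks that differ from the original plaintext: P[1], P[2].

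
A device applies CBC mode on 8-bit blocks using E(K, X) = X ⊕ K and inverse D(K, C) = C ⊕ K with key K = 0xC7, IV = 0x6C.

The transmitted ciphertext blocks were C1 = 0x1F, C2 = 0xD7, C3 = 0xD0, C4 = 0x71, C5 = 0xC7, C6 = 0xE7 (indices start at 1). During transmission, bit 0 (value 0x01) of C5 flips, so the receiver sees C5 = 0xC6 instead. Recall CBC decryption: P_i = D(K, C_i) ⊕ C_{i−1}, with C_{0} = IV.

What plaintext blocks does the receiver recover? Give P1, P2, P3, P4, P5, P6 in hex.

P1 = 0xB4, P2 = 0x0F, P3 = 0xC0, P4 = 0x66, P5 = 0x70, P6 = 0xE6

Only C5 changed, to 0xC6. In CBC, a change in C_i garbles P_i and flips the same bit in P_{i+1}. Decrypting the received ciphertext:
P1: D(K, 0x1F) = 0xD8; 0xD8 ⊕ 0x6C = 0xB4.
P2: D(K, 0xD7) = 0x10; 0x10 ⊕ 0x1F = 0x0F.
P3: D(K, 0xD0) = 0x17; 0x17 ⊕ 0xD7 = 0xC0.
P4: D(K, 0x71) = 0xB6; 0xB6 ⊕ 0xD0 = 0x66.
P5: D(K, 0xC6) = 0x01; 0x01 ⊕ 0x71 = 0x70.
P6: D(K, 0xE7) = 0x20; 0x20 ⊕ 0xC6 = 0xE6.
Blocks that differ from the original plaintext: P5, P6.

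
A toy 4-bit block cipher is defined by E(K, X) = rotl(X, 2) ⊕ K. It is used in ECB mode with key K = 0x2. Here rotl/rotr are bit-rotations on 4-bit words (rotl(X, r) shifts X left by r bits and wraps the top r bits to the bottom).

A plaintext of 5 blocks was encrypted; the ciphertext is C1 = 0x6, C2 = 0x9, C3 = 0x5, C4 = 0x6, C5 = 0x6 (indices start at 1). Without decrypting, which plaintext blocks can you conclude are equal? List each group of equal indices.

ECB encrypts each block independently with the same key, so equal ciphertext blocks imply equal plaintext blocks.
C1 = C4 = C5 = 0x6, so P1 = P4 = P5.

P1 = P4 = P5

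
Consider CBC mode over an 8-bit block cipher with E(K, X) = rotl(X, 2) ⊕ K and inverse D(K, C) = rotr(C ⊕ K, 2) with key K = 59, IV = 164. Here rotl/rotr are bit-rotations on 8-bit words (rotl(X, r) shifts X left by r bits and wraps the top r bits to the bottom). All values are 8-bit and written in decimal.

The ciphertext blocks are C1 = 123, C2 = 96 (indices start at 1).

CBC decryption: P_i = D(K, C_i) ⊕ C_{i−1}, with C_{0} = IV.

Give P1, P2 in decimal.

P1: D(K, 123) = 16; 16 ⊕ 164 = 180.
P2: D(K, 96) = 214; 214 ⊕ 123 = 173.

P1 = 180, P2 = 173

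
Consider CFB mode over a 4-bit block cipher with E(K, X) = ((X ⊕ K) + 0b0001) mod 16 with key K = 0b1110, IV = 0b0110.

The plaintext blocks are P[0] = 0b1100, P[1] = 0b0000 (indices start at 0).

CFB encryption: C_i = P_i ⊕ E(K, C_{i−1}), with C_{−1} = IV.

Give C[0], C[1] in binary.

C[0]: E(K, 0b0110) = 0b1001; 0b1100 ⊕ 0b1001 = 0b0101.
C[1]: E(K, 0b0101) = 0b1100; 0b0000 ⊕ 0b1100 = 0b1100.

C[0] = 0b0101, C[1] = 0b1100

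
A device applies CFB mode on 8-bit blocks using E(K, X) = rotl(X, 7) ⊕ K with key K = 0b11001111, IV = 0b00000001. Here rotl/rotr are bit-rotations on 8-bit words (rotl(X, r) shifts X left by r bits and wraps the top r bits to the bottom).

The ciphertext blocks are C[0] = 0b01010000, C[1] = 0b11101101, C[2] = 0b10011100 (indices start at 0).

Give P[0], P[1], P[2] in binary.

P[0] = 0b00011111, P[1] = 0b00001010, P[2] = 0b10100101

CFB decryption: P_i = C_i ⊕ E(K, C_{i−1}), with C_{−1} = IV.
P[0]: E(K, 0b00000001) = 0b01001111; 0b01010000 ⊕ 0b01001111 = 0b00011111.
P[1]: E(K, 0b01010000) = 0b11100111; 0b11101101 ⊕ 0b11100111 = 0b00001010.
P[2]: E(K, 0b11101101) = 0b00111001; 0b10011100 ⊕ 0b00111001 = 0b10100101.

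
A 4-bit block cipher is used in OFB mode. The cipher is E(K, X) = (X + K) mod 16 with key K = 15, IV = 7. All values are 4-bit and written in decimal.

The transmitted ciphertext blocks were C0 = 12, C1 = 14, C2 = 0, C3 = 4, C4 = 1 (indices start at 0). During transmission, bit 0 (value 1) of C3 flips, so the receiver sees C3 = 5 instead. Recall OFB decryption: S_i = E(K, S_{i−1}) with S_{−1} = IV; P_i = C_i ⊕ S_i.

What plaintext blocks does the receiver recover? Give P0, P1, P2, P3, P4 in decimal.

P0 = 10, P1 = 11, P2 = 4, P3 = 6, P4 = 3

Only C3 changed, to 5. In OFB, a change in C_i flips the same bit in P_i only; the keystream is unaffected. Decrypting the received ciphertext:
P0: S = E(K, 7) = 6; 12 ⊕ 6 = 10.
P1: S = E(K, 6) = 5; 14 ⊕ 5 = 11.
P2: S = E(K, 5) = 4; 0 ⊕ 4 = 4.
P3: S = E(K, 4) = 3; 5 ⊕ 3 = 6.
P4: S = E(K, 3) = 2; 1 ⊕ 2 = 3.
Blocks that differ from the original plaintext: P3.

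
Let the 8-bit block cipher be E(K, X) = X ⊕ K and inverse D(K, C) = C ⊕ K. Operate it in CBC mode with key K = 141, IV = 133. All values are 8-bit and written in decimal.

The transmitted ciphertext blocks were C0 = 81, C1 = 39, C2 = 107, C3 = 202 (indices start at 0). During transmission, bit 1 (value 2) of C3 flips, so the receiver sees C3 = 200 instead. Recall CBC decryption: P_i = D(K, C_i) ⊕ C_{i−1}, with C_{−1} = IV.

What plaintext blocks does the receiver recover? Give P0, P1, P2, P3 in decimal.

P0 = 89, P1 = 251, P2 = 193, P3 = 46

Only C3 changed, to 200. In CBC, a change in C_i garbles P_i and flips the same bit in P_{i+1}. Decrypting the received ciphertext:
P0: D(K, 81) = 220; 220 ⊕ 133 = 89.
P1: D(K, 39) = 170; 170 ⊕ 81 = 251.
P2: D(K, 107) = 230; 230 ⊕ 39 = 193.
P3: D(K, 200) = 69; 69 ⊕ 107 = 46.
Blocks that differ from the original plaintext: P3.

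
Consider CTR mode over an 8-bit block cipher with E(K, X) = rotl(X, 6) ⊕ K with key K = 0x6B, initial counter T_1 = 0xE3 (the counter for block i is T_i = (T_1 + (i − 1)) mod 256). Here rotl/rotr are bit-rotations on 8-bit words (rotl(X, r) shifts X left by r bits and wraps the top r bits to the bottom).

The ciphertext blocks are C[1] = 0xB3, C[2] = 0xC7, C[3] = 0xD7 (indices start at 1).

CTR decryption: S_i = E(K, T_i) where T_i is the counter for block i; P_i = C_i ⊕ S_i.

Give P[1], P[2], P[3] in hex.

P[1]: T = 0xE3, S = E(K, T) = 0x93; 0xB3 ⊕ 0x93 = 0x20.
P[2]: T = 0xE4, S = E(K, T) = 0x52; 0xC7 ⊕ 0x52 = 0x95.
P[3]: T = 0xE5, S = E(K, T) = 0x12; 0xD7 ⊕ 0x12 = 0xC5.

P[1] = 0x20, P[2] = 0x95, P[3] = 0xC5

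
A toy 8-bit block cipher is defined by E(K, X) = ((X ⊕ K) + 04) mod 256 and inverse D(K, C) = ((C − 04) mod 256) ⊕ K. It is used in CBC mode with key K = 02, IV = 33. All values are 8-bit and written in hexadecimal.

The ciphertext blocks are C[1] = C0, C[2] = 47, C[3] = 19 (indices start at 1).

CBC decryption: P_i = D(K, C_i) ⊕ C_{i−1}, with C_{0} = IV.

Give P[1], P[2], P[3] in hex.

P[1]: D(K, C0) = BE; BE ⊕ 33 = 8D.
P[2]: D(K, 47) = 41; 41 ⊕ C0 = 81.
P[3]: D(K, 19) = 17; 17 ⊕ 47 = 50.

P[1] = 8D, P[2] = 81, P[3] = 50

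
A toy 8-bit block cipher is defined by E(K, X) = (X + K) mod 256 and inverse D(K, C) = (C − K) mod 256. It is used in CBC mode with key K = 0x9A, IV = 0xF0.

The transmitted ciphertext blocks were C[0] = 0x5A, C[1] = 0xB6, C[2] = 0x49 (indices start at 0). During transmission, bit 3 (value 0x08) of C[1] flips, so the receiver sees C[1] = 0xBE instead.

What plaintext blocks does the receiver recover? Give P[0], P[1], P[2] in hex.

P[0] = 0x30, P[1] = 0x7E, P[2] = 0x11

CBC decryption: P_i = D(K, C_i) ⊕ C_{i−1}, with C_{−1} = IV.
Only C[1] changed, to 0xBE. In CBC, a change in C_i garbles P_i and flips the same bit in P_{i+1}. Decrypting the received ciphertext:
P[0]: D(K, 0x5A) = 0xC0; 0xC0 ⊕ 0xF0 = 0x30.
P[1]: D(K, 0xBE) = 0x24; 0x24 ⊕ 0x5A = 0x7E.
P[2]: D(K, 0x49) = 0xAF; 0xAF ⊕ 0xBE = 0x11.
Blocks that differ from the original plaintext: P[1], P[2].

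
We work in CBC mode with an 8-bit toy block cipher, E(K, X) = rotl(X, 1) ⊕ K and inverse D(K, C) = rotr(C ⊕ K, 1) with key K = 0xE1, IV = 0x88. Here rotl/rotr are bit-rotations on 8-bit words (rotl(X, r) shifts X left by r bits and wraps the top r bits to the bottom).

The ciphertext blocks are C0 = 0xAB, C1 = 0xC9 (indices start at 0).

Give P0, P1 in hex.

CBC decryption: P_i = D(K, C_i) ⊕ C_{i−1}, with C_{−1} = IV.
P0: D(K, 0xAB) = 0x25; 0x25 ⊕ 0x88 = 0xAD.
P1: D(K, 0xC9) = 0x14; 0x14 ⊕ 0xAB = 0xBF.

P0 = 0xAD, P1 = 0xBF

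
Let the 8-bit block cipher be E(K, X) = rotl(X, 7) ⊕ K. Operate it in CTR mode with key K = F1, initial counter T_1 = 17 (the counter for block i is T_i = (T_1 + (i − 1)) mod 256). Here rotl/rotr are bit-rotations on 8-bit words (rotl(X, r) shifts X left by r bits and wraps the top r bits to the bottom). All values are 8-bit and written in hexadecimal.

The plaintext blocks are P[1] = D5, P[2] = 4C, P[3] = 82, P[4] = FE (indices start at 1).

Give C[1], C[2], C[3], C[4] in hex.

C[1] = AF, C[2] = B1, C[3] = FF, C[4] = 02

CTR encryption: S_i = E(K, T_i) where T_i is the counter for block i; C_i = P_i ⊕ S_i.
C[1]: T = 17, S = E(K, T) = 7A; D5 ⊕ 7A = AF.
C[2]: T = 18, S = E(K, T) = FD; 4C ⊕ FD = B1.
C[3]: T = 19, S = E(K, T) = 7D; 82 ⊕ 7D = FF.
C[4]: T = 1A, S = E(K, T) = FC; FE ⊕ FC = 02.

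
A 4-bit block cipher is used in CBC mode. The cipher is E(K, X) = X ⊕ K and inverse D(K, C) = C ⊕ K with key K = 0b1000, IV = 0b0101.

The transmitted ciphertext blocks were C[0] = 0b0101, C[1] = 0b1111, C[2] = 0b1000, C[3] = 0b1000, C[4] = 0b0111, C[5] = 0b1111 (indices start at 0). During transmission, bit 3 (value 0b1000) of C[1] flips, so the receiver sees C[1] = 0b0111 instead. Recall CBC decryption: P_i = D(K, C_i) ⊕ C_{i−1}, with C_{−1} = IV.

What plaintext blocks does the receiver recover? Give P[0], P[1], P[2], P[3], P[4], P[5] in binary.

Only C[1] changed, to 0b0111. In CBC, a change in C_i garbles P_i and flips the same bit in P_{i+1}. Decrypting the received ciphertext:
P[0]: D(K, 0b0101) = 0b1101; 0b1101 ⊕ 0b0101 = 0b1000.
P[1]: D(K, 0b0111) = 0b1111; 0b1111 ⊕ 0b0101 = 0b1010.
P[2]: D(K, 0b1000) = 0b0000; 0b0000 ⊕ 0b0111 = 0b0111.
P[3]: D(K, 0b1000) = 0b0000; 0b0000 ⊕ 0b1000 = 0b1000.
P[4]: D(K, 0b0111) = 0b1111; 0b1111 ⊕ 0b1000 = 0b0111.
P[5]: D(K, 0b1111) = 0b0111; 0b0111 ⊕ 0b0111 = 0b0000.
Blocks that differ from the original plaintext: P[1], P[2].

P[0] = 0b1000, P[1] = 0b1010, P[2] = 0b0111, P[3] = 0b1000, P[4] = 0b0111, P[5] = 0b0000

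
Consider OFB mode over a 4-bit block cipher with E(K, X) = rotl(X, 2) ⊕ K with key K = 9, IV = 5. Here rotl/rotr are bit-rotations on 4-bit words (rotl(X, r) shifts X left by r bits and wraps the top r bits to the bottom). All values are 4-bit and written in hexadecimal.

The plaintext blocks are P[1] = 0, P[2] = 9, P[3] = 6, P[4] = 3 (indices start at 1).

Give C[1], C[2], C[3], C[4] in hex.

OFB encryption: S_i = E(K, S_{i−1}) with S_{0} = IV; C_i = P_i ⊕ S_i.
C[1]: S = E(K, 5) = C; 0 ⊕ C = C.
C[2]: S = E(K, C) = A; 9 ⊕ A = 3.
C[3]: S = E(K, A) = 3; 6 ⊕ 3 = 5.
C[4]: S = E(K, 3) = 5; 3 ⊕ 5 = 6.

C[1] = C, C[2] = 3, C[3] = 5, C[4] = 6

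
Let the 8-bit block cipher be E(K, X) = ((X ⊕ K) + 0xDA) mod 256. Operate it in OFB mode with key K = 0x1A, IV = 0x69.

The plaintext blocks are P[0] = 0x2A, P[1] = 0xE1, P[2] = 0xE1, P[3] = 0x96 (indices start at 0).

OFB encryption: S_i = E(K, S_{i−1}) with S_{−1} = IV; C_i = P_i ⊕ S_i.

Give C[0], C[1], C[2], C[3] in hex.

C[0] = 0x67, C[1] = 0xD0, C[2] = 0xE4, C[3] = 0x6F

C[0]: S = E(K, 0x69) = 0x4D; 0x2A ⊕ 0x4D = 0x67.
C[1]: S = E(K, 0x4D) = 0x31; 0xE1 ⊕ 0x31 = 0xD0.
C[2]: S = E(K, 0x31) = 0x05; 0xE1 ⊕ 0x05 = 0xE4.
C[3]: S = E(K, 0x05) = 0xF9; 0x96 ⊕ 0xF9 = 0x6F.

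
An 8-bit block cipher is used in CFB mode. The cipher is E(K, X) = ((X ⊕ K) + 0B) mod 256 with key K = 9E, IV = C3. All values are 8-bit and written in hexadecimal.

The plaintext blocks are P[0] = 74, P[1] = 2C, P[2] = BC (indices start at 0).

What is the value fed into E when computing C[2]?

A1

CFB encryption: C_i = P_i ⊕ E(K, C_{i−1}), with C_{−1} = IV.
C[0]: E(K, C3) = 68; 74 ⊕ 68 = 1C.
C[1]: E(K, 1C) = 8D; 2C ⊕ 8D = A1.
C[2]: E(K, A1) = 4A; BC ⊕ 4A = F6.
So the input to E for block [2] is A1.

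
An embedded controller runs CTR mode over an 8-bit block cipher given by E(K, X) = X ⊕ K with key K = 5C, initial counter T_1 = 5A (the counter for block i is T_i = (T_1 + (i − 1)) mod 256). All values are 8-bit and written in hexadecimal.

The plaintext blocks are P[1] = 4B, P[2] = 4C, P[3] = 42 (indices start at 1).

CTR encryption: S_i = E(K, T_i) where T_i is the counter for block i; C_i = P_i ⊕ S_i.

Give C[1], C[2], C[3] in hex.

C[1]: T = 5A, S = E(K, T) = 06; 4B ⊕ 06 = 4D.
C[2]: T = 5B, S = E(K, T) = 07; 4C ⊕ 07 = 4B.
C[3]: T = 5C, S = E(K, T) = 00; 42 ⊕ 00 = 42.

C[1] = 4D, C[2] = 4B, C[3] = 42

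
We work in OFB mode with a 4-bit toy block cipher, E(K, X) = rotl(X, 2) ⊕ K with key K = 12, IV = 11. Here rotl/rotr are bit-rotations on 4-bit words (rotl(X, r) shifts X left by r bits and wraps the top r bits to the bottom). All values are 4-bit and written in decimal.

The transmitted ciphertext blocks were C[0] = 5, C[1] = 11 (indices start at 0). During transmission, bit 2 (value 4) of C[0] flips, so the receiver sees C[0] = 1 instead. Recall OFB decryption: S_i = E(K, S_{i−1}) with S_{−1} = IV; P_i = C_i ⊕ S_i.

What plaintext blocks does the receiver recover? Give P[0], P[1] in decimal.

P[0] = 3, P[1] = 15

Only C[0] changed, to 1. In OFB, a change in C_i flips the same bit in P_i only; the keystream is unaffected. Decrypting the received ciphertext:
P[0]: S = E(K, 11) = 2; 1 ⊕ 2 = 3.
P[1]: S = E(K, 2) = 4; 11 ⊕ 4 = 15.
Blocks that differ from the original plaintext: P[0].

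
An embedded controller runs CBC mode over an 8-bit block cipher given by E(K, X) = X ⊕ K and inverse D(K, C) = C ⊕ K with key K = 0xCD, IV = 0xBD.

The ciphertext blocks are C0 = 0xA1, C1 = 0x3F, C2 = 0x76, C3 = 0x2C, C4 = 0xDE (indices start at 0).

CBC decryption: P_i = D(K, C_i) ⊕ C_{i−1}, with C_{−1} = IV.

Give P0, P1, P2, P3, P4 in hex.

P0 = 0xD1, P1 = 0x53, P2 = 0x84, P3 = 0x97, P4 = 0x3F

P0: D(K, 0xA1) = 0x6C; 0x6C ⊕ 0xBD = 0xD1.
P1: D(K, 0x3F) = 0xF2; 0xF2 ⊕ 0xA1 = 0x53.
P2: D(K, 0x76) = 0xBB; 0xBB ⊕ 0x3F = 0x84.
P3: D(K, 0x2C) = 0xE1; 0xE1 ⊕ 0x76 = 0x97.
P4: D(K, 0xDE) = 0x13; 0x13 ⊕ 0x2C = 0x3F.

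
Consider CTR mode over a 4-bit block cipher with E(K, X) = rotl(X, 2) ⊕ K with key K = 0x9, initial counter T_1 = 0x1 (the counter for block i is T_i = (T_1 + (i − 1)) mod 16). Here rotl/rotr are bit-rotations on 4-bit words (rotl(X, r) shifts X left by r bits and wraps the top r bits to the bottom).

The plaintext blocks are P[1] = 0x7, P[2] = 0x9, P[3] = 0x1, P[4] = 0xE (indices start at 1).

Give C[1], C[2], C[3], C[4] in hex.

CTR encryption: S_i = E(K, T_i) where T_i is the counter for block i; C_i = P_i ⊕ S_i.
C[1]: T = 0x1, S = E(K, T) = 0xD; 0x7 ⊕ 0xD = 0xA.
C[2]: T = 0x2, S = E(K, T) = 0x1; 0x9 ⊕ 0x1 = 0x8.
C[3]: T = 0x3, S = E(K, T) = 0x5; 0x1 ⊕ 0x5 = 0x4.
C[4]: T = 0x4, S = E(K, T) = 0x8; 0xE ⊕ 0x8 = 0x6.

C[1] = 0xA, C[2] = 0x8, C[3] = 0x4, C[4] = 0x6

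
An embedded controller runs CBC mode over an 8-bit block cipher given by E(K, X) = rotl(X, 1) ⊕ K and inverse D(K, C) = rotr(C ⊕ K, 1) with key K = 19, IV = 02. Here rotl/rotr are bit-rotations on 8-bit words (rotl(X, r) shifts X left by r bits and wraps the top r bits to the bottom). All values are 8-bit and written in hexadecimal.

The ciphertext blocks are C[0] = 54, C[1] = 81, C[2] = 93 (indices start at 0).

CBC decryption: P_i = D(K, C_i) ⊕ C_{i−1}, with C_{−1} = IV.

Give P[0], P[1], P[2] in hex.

P[0]: D(K, 54) = A6; A6 ⊕ 02 = A4.
P[1]: D(K, 81) = 4C; 4C ⊕ 54 = 18.
P[2]: D(K, 93) = 45; 45 ⊕ 81 = C4.

P[0] = A4, P[1] = 18, P[2] = C4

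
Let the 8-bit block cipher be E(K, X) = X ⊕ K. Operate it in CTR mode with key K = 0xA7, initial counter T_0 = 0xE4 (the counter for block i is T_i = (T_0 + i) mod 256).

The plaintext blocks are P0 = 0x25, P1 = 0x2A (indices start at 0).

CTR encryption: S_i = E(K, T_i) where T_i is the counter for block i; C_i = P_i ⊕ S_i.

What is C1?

C1 = 0x68

C0: T = 0xE4, S = E(K, T) = 0x43; 0x25 ⊕ 0x43 = 0x66.
C1: T = 0xE5, S = E(K, T) = 0x42; 0x2A ⊕ 0x42 = 0x68.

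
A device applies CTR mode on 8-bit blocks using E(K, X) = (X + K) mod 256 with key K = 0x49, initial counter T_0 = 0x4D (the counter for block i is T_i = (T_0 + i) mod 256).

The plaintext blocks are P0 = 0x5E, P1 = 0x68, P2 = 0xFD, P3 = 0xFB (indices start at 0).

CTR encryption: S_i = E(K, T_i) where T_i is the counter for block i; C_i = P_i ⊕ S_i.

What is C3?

C3 = 0x62

C0: T = 0x4D, S = E(K, T) = 0x96; 0x5E ⊕ 0x96 = 0xC8.
C1: T = 0x4E, S = E(K, T) = 0x97; 0x68 ⊕ 0x97 = 0xFF.
C2: T = 0x4F, S = E(K, T) = 0x98; 0xFD ⊕ 0x98 = 0x65.
C3: T = 0x50, S = E(K, T) = 0x99; 0xFB ⊕ 0x99 = 0x62.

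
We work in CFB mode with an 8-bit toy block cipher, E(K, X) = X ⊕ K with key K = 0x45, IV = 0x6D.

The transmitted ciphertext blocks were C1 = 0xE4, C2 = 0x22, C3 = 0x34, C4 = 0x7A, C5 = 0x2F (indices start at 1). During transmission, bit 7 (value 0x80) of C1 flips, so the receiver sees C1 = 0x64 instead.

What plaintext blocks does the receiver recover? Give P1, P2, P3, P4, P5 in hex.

P1 = 0x4C, P2 = 0x03, P3 = 0x53, P4 = 0x0B, P5 = 0x10

CFB decryption: P_i = C_i ⊕ E(K, C_{i−1}), with C_{0} = IV.
Only C1 changed, to 0x64. In CFB, a change in C_i flips the same bit in P_i and garbles P_{i+1}. Decrypting the received ciphertext:
P1: E(K, 0x6D) = 0x28; 0x64 ⊕ 0x28 = 0x4C.
P2: E(K, 0x64) = 0x21; 0x22 ⊕ 0x21 = 0x03.
P3: E(K, 0x22) = 0x67; 0x34 ⊕ 0x67 = 0x53.
P4: E(K, 0x34) = 0x71; 0x7A ⊕ 0x71 = 0x0B.
P5: E(K, 0x7A) = 0x3F; 0x2F ⊕ 0x3F = 0x10.
Blocks that differ from the original plaintext: P1, P2.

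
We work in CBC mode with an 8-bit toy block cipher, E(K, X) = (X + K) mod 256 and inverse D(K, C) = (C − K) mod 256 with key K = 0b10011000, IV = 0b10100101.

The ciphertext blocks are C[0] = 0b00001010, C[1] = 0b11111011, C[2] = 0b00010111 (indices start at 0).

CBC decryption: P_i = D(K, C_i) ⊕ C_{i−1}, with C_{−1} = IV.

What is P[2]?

P[2]: D(K, 0b00010111) = 0b01111111; 0b01111111 ⊕ 0b11111011 = 0b10000100.

P[2] = 0b10000100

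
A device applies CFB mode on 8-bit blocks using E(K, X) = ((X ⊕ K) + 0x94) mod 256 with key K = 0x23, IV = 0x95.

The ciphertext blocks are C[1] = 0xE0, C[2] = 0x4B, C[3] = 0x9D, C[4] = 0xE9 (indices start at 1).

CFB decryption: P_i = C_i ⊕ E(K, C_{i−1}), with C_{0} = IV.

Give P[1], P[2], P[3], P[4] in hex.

P[1] = 0xAA, P[2] = 0x1C, P[3] = 0x61, P[4] = 0xBB

P[1]: E(K, 0x95) = 0x4A; 0xE0 ⊕ 0x4A = 0xAA.
P[2]: E(K, 0xE0) = 0x57; 0x4B ⊕ 0x57 = 0x1C.
P[3]: E(K, 0x4B) = 0xFC; 0x9D ⊕ 0xFC = 0x61.
P[4]: E(K, 0x9D) = 0x52; 0xE9 ⊕ 0x52 = 0xBB.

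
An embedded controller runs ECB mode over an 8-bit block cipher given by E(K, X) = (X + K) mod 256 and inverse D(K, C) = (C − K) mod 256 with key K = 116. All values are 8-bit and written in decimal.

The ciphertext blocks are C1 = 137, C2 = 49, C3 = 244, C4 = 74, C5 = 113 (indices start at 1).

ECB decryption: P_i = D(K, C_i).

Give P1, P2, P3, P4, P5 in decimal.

P1: D(K, 137) = 21.
P2: D(K, 49) = 189.
P3: D(K, 244) = 128.
P4: D(K, 74) = 214.
P5: D(K, 113) = 253.

P1 = 21, P2 = 189, P3 = 128, P4 = 214, P5 = 253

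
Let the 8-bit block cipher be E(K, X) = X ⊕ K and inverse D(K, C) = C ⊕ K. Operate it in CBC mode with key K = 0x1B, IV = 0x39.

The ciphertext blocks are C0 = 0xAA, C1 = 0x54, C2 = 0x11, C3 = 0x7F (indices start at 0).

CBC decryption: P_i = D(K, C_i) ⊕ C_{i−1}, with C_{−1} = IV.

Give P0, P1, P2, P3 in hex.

P0 = 0x88, P1 = 0xE5, P2 = 0x5E, P3 = 0x75

P0: D(K, 0xAA) = 0xB1; 0xB1 ⊕ 0x39 = 0x88.
P1: D(K, 0x54) = 0x4F; 0x4F ⊕ 0xAA = 0xE5.
P2: D(K, 0x11) = 0x0A; 0x0A ⊕ 0x54 = 0x5E.
P3: D(K, 0x7F) = 0x64; 0x64 ⊕ 0x11 = 0x75.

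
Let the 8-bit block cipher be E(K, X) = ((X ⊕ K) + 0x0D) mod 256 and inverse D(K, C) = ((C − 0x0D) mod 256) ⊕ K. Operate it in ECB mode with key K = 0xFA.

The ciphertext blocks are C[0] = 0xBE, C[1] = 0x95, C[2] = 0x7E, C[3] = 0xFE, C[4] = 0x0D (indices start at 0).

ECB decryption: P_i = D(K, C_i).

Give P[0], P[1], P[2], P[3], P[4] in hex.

P[0]: D(K, 0xBE) = 0x4B.
P[1]: D(K, 0x95) = 0x72.
P[2]: D(K, 0x7E) = 0x8B.
P[3]: D(K, 0xFE) = 0x0B.
P[4]: D(K, 0x0D) = 0xFA.

P[0] = 0x4B, P[1] = 0x72, P[2] = 0x8B, P[3] = 0x0B, P[4] = 0xFA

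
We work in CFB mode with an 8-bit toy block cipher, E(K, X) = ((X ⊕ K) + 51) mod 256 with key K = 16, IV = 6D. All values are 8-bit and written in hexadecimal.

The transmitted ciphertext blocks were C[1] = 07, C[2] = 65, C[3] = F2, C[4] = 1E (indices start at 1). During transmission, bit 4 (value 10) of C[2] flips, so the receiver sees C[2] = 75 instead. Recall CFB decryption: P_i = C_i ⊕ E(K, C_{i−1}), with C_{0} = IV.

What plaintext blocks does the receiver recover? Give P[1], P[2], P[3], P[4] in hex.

Only C[2] changed, to 75. In CFB, a change in C_i flips the same bit in P_i and garbles P_{i+1}. Decrypting the received ciphertext:
P[1]: E(K, 6D) = CC; 07 ⊕ CC = CB.
P[2]: E(K, 07) = 62; 75 ⊕ 62 = 17.
P[3]: E(K, 75) = B4; F2 ⊕ B4 = 46.
P[4]: E(K, F2) = 35; 1E ⊕ 35 = 2B.
Blocks that differ from the original plaintext: P[2], P[3].

P[1] = CB, P[2] = 17, P[3] = 46, P[4] = 2B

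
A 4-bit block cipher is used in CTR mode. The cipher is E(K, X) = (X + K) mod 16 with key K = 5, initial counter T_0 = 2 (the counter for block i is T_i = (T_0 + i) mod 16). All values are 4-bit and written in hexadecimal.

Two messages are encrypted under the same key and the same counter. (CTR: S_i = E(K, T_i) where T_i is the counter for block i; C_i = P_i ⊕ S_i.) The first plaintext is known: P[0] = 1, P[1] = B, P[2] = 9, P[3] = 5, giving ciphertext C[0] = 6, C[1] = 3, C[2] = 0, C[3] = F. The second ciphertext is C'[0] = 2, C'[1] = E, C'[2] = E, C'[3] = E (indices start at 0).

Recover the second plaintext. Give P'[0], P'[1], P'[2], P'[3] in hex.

P'[0] = 5, P'[1] = 6, P'[2] = 7, P'[3] = 4

In CTR with a reused counter, both messages share the same keystream S_i, so C_i ⊕ C'_i = P_i ⊕ P'_i and thus P'_i = P_i ⊕ C_i ⊕ C'_i.
P'[0]: 1 ⊕ 6 ⊕ 2 = 5.
P'[1]: B ⊕ 3 ⊕ E = 6.
P'[2]: 9 ⊕ 0 ⊕ E = 7.
P'[3]: 5 ⊕ F ⊕ E = 4.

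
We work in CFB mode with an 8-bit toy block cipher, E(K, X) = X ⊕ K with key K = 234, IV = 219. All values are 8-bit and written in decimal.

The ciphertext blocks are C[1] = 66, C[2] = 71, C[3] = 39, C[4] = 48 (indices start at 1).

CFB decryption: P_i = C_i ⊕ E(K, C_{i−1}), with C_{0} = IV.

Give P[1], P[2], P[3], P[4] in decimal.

P[1] = 115, P[2] = 239, P[3] = 138, P[4] = 253

P[1]: E(K, 219) = 49; 66 ⊕ 49 = 115.
P[2]: E(K, 66) = 168; 71 ⊕ 168 = 239.
P[3]: E(K, 71) = 173; 39 ⊕ 173 = 138.
P[4]: E(K, 39) = 205; 48 ⊕ 205 = 253.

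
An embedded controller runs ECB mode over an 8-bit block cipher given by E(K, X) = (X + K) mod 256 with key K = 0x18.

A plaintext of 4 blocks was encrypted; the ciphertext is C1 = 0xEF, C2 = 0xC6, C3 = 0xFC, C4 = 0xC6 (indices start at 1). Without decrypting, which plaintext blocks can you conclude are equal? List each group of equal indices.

ECB encrypts each block independently with the same key, so equal ciphertext blocks imply equal plaintext blocks.
C2 = C4 = 0xC6, so P2 = P4.

P2 = P4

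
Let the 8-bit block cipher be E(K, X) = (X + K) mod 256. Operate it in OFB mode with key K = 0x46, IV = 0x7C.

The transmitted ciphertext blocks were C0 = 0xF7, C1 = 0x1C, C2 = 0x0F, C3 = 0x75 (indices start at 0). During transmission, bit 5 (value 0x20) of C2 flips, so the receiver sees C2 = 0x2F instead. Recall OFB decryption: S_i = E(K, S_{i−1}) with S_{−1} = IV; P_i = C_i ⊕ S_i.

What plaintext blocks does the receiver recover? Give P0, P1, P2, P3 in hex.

Only C2 changed, to 0x2F. In OFB, a change in C_i flips the same bit in P_i only; the keystream is unaffected. Decrypting the received ciphertext:
P0: S = E(K, 0x7C) = 0xC2; 0xF7 ⊕ 0xC2 = 0x35.
P1: S = E(K, 0xC2) = 0x08; 0x1C ⊕ 0x08 = 0x14.
P2: S = E(K, 0x08) = 0x4E; 0x2F ⊕ 0x4E = 0x61.
P3: S = E(K, 0x4E) = 0x94; 0x75 ⊕ 0x94 = 0xE1.
Blocks that differ from the original plaintext: P2.

P0 = 0x35, P1 = 0x14, P2 = 0x61, P3 = 0xE1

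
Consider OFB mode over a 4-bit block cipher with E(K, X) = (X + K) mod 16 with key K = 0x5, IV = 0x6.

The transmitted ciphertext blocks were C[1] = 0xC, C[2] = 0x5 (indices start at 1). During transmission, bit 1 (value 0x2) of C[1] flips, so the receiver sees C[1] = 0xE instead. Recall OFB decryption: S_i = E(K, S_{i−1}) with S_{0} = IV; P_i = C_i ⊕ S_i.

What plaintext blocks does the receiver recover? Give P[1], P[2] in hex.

Only C[1] changed, to 0xE. In OFB, a change in C_i flips the same bit in P_i only; the keystream is unaffected. Decrypting the received ciphertext:
P[1]: S = E(K, 0x6) = 0xB; 0xE ⊕ 0xB = 0x5.
P[2]: S = E(K, 0xB) = 0x0; 0x5 ⊕ 0x0 = 0x5.
Blocks that differ from the original plaintext: P[1].

P[1] = 0x5, P[2] = 0x5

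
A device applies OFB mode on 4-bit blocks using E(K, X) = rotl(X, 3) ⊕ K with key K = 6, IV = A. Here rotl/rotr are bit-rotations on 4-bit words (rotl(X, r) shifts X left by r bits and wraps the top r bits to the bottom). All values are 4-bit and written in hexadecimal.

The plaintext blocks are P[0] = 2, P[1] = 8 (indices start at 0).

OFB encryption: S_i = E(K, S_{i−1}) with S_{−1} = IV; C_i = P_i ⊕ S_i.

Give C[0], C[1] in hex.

C[0] = 1, C[1] = 7

C[0]: S = E(K, A) = 3; 2 ⊕ 3 = 1.
C[1]: S = E(K, 3) = F; 8 ⊕ F = 7.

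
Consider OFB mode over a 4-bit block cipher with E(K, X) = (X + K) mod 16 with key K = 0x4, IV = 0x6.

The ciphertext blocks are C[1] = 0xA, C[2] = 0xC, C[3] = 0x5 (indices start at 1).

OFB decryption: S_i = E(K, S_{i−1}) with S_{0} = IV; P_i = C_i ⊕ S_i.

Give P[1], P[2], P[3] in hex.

P[1]: S = E(K, 0x6) = 0xA; 0xA ⊕ 0xA = 0x0.
P[2]: S = E(K, 0xA) = 0xE; 0xC ⊕ 0xE = 0x2.
P[3]: S = E(K, 0xE) = 0x2; 0x5 ⊕ 0x2 = 0x7.

P[1] = 0x0, P[2] = 0x2, P[3] = 0x7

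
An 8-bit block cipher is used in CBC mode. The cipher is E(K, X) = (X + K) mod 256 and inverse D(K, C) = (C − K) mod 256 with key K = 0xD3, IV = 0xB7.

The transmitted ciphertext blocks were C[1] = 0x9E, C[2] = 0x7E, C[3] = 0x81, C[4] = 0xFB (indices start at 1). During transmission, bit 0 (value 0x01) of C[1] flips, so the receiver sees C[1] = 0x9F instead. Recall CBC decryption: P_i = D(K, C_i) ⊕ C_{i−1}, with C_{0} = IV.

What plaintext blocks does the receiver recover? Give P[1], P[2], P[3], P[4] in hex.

P[1] = 0x7B, P[2] = 0x34, P[3] = 0xD0, P[4] = 0xA9

Only C[1] changed, to 0x9F. In CBC, a change in C_i garbles P_i and flips the same bit in P_{i+1}. Decrypting the received ciphertext:
P[1]: D(K, 0x9F) = 0xCC; 0xCC ⊕ 0xB7 = 0x7B.
P[2]: D(K, 0x7E) = 0xAB; 0xAB ⊕ 0x9F = 0x34.
P[3]: D(K, 0x81) = 0xAE; 0xAE ⊕ 0x7E = 0xD0.
P[4]: D(K, 0xFB) = 0x28; 0x28 ⊕ 0x81 = 0xA9.
Blocks that differ from the original plaintext: P[1], P[2].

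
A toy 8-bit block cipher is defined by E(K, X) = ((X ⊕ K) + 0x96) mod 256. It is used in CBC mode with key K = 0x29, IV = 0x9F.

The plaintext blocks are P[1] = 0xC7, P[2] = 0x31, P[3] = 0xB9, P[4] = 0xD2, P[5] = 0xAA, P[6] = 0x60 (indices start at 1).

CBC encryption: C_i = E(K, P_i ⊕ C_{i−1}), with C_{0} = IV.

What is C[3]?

C[3] = 0xBB

C[1]: P[1] ⊕ 0x9F = 0x58; E(K, 0x58) = 0x07.
C[2]: P[2] ⊕ 0x07 = 0x36; E(K, 0x36) = 0xB5.
C[3]: P[3] ⊕ 0xB5 = 0x0C; E(K, 0x0C) = 0xBB.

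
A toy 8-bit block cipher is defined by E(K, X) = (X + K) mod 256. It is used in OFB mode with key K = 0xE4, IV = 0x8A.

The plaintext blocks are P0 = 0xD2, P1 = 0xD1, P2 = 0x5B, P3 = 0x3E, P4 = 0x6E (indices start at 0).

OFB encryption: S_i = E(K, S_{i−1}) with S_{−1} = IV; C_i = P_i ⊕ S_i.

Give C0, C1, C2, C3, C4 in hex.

C0 = 0xBC, C1 = 0x83, C2 = 0x6D, C3 = 0x24, C4 = 0x90

C0: S = E(K, 0x8A) = 0x6E; 0xD2 ⊕ 0x6E = 0xBC.
C1: S = E(K, 0x6E) = 0x52; 0xD1 ⊕ 0x52 = 0x83.
C2: S = E(K, 0x52) = 0x36; 0x5B ⊕ 0x36 = 0x6D.
C3: S = E(K, 0x36) = 0x1A; 0x3E ⊕ 0x1A = 0x24.
C4: S = E(K, 0x1A) = 0xFE; 0x6E ⊕ 0xFE = 0x90.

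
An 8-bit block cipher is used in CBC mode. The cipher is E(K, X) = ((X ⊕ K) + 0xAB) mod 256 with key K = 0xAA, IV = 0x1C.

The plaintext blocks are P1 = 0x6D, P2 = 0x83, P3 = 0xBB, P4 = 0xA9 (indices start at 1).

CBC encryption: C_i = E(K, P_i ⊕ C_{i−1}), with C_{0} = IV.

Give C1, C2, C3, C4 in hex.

C1 = 0x86, C2 = 0x5A, C3 = 0xF6, C4 = 0xA0

C1: P1 ⊕ 0x1C = 0x71; E(K, 0x71) = 0x86.
C2: P2 ⊕ 0x86 = 0x05; E(K, 0x05) = 0x5A.
C3: P3 ⊕ 0x5A = 0xE1; E(K, 0xE1) = 0xF6.
C4: P4 ⊕ 0xF6 = 0x5F; E(K, 0x5F) = 0xA0.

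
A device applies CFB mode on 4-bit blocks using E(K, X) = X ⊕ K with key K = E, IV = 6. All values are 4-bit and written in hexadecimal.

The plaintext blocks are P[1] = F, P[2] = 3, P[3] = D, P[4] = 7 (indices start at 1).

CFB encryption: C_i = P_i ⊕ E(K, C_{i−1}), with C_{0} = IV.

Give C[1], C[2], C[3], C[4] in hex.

C[1] = 7, C[2] = A, C[3] = 9, C[4] = 0

C[1]: E(K, 6) = 8; F ⊕ 8 = 7.
C[2]: E(K, 7) = 9; 3 ⊕ 9 = A.
C[3]: E(K, A) = 4; D ⊕ 4 = 9.
C[4]: E(K, 9) = 7; 7 ⊕ 7 = 0.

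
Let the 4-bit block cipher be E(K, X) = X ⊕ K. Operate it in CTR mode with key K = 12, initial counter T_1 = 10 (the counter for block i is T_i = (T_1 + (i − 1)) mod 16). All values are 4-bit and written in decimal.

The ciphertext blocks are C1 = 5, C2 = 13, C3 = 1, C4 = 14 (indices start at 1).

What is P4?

P4 = 15

CTR decryption: S_i = E(K, T_i) where T_i is the counter for block i; P_i = C_i ⊕ S_i.
P4: T = 13, S = E(K, T) = 1; 14 ⊕ 1 = 15.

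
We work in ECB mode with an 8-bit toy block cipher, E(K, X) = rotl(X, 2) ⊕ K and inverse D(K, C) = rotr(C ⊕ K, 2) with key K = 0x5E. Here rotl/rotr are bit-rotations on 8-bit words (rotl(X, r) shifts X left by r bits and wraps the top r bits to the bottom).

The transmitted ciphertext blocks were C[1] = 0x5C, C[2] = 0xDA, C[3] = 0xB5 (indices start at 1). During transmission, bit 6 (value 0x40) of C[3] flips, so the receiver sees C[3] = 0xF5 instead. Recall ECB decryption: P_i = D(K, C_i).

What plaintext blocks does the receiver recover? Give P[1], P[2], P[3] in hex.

P[1] = 0x80, P[2] = 0x21, P[3] = 0xEA

Only C[3] changed, to 0xF5. In ECB, a change in C_i affects only P_i. Decrypting the received ciphertext:
P[1]: D(K, 0x5C) = 0x80.
P[2]: D(K, 0xDA) = 0x21.
P[3]: D(K, 0xF5) = 0xEA.
Blocks that differ from the original plaintext: P[3].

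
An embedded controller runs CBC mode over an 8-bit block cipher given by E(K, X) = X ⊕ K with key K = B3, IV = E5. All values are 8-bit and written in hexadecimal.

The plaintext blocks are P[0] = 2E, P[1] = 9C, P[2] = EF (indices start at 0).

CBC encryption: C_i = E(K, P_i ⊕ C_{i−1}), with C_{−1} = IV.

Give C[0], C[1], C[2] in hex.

C[0]: P[0] ⊕ E5 = CB; E(K, CB) = 78.
C[1]: P[1] ⊕ 78 = E4; E(K, E4) = 57.
C[2]: P[2] ⊕ 57 = B8; E(K, B8) = 0B.

C[0] = 78, C[1] = 57, C[2] = 0B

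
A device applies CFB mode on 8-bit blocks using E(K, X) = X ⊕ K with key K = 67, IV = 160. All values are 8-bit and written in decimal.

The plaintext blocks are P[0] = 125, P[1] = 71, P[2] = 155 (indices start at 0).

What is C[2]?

C[2] = 66

CFB encryption: C_i = P_i ⊕ E(K, C_{i−1}), with C_{−1} = IV.
C[0]: E(K, 160) = 227; 125 ⊕ 227 = 158.
C[1]: E(K, 158) = 221; 71 ⊕ 221 = 154.
C[2]: E(K, 154) = 217; 155 ⊕ 217 = 66.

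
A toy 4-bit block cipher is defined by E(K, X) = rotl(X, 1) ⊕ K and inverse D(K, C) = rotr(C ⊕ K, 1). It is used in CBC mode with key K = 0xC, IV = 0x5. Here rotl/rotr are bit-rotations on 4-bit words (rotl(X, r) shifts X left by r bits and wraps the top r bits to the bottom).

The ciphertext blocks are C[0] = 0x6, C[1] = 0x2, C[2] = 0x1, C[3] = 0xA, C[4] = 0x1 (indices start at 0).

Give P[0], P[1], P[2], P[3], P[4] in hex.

P[0] = 0x0, P[1] = 0x1, P[2] = 0xC, P[3] = 0x2, P[4] = 0x4

CBC decryption: P_i = D(K, C_i) ⊕ C_{i−1}, with C_{−1} = IV.
P[0]: D(K, 0x6) = 0x5; 0x5 ⊕ 0x5 = 0x0.
P[1]: D(K, 0x2) = 0x7; 0x7 ⊕ 0x6 = 0x1.
P[2]: D(K, 0x1) = 0xE; 0xE ⊕ 0x2 = 0xC.
P[3]: D(K, 0xA) = 0x3; 0x3 ⊕ 0x1 = 0x2.
P[4]: D(K, 0x1) = 0xE; 0xE ⊕ 0xA = 0x4.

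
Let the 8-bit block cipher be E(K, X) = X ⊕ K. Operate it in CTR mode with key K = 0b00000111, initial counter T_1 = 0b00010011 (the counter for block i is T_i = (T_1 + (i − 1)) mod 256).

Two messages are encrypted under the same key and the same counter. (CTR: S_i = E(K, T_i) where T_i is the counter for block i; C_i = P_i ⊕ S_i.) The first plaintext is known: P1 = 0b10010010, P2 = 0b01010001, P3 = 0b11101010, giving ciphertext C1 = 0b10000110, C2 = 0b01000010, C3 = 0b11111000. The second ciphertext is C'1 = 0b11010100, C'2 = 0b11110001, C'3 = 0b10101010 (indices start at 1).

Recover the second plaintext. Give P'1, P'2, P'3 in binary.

P'1 = 0b11000000, P'2 = 0b11100010, P'3 = 0b10111000

In CTR with a reused counter, both messages share the same keystream S_i, so C_i ⊕ C'_i = P_i ⊕ P'_i and thus P'_i = P_i ⊕ C_i ⊕ C'_i.
P'1: 0b10010010 ⊕ 0b10000110 ⊕ 0b11010100 = 0b11000000.
P'2: 0b01010001 ⊕ 0b01000010 ⊕ 0b11110001 = 0b11100010.
P'3: 0b11101010 ⊕ 0b11111000 ⊕ 0b10101010 = 0b10111000.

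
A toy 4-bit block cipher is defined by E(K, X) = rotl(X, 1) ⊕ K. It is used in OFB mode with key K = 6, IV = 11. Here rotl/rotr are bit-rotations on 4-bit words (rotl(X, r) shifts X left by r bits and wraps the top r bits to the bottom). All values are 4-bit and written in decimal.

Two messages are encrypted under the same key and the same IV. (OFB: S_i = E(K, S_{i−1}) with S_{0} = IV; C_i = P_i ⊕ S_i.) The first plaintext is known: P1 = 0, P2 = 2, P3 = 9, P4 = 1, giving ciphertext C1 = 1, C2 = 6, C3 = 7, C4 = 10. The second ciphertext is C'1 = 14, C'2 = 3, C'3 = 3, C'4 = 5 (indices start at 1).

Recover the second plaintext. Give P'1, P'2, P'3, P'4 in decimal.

P'1 = 15, P'2 = 7, P'3 = 13, P'4 = 14

In OFB with a reused IV, both messages share the same keystream S_i, so C_i ⊕ C'_i = P_i ⊕ P'_i and thus P'_i = P_i ⊕ C_i ⊕ C'_i.
P'1: 0 ⊕ 1 ⊕ 14 = 15.
P'2: 2 ⊕ 6 ⊕ 3 = 7.
P'3: 9 ⊕ 7 ⊕ 3 = 13.
P'4: 1 ⊕ 10 ⊕ 5 = 14.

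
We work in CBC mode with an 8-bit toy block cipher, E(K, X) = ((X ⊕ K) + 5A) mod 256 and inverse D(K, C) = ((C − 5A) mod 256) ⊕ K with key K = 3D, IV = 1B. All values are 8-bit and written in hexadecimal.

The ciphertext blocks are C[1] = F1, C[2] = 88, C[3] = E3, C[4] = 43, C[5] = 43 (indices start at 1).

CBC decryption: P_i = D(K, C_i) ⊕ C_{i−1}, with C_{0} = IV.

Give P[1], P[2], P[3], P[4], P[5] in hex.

P[1] = B1, P[2] = E2, P[3] = 3C, P[4] = 37, P[5] = 97

P[1]: D(K, F1) = AA; AA ⊕ 1B = B1.
P[2]: D(K, 88) = 13; 13 ⊕ F1 = E2.
P[3]: D(K, E3) = B4; B4 ⊕ 88 = 3C.
P[4]: D(K, 43) = D4; D4 ⊕ E3 = 37.
P[5]: D(K, 43) = D4; D4 ⊕ 43 = 97.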